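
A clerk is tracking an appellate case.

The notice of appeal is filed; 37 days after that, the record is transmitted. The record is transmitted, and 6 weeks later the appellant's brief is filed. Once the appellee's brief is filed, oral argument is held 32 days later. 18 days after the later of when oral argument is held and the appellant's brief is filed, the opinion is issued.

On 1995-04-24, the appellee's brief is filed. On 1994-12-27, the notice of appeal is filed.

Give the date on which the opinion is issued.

The appellee's brief is filed: Apr 24, 1995.
Oral argument is held: Apr 24, 1995 + 32 days = May 26, 1995.
The notice of appeal is filed: Dec 27, 1994.
The record is transmitted: Dec 27, 1994 + 37 days = Feb 2, 1995.
The appellant's brief is filed: Feb 2, 1995 + 6 weeks = Mar 16, 1995.
Both prerequisites met — oral argument is held (May 26, 1995), the appellant's brief is filed (Mar 16, 1995); the later is May 26, 1995.
The opinion is issued: May 26, 1995 + 18 days = Jun 13, 1995.

1995-06-13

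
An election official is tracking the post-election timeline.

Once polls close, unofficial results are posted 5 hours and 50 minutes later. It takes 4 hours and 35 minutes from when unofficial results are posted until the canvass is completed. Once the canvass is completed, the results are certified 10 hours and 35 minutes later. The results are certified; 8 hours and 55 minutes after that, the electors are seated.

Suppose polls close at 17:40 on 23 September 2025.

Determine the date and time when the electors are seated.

Polls close: 17:40 Sep 23, 2025.
Unofficial results are posted: 17:40 Sep 23, 2025 + 5h50m = 23:30 Sep 23, 2025.
The canvass is completed: 23:30 Sep 23, 2025 + 4h35m = 04:05 Sep 24, 2025.
The results are certified: 04:05 Sep 24, 2025 + 10h35m = 14:40 Sep 24, 2025.
The electors are seated: 14:40 Sep 24, 2025 + 8h55m = 23:35 Sep 24, 2025.

23:35 on 24 September 2025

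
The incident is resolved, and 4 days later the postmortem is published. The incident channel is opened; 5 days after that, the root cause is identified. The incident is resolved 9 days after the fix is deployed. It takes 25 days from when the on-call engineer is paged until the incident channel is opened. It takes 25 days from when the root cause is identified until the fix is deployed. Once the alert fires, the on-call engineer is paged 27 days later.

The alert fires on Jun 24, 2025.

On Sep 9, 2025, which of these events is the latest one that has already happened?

The alert fires: Jun 24, 2025.
The on-call engineer is paged: Jun 24, 2025 + 27 days = Jul 21, 2025.
The incident channel is opened: Jul 21, 2025 + 25 days = Aug 15, 2025.
The root cause is identified: Aug 15, 2025 + 5 days = Aug 20, 2025.
The fix is deployed: Aug 20, 2025 + 25 days = Sep 14, 2025.
The incident is resolved: Sep 14, 2025 + 9 days = Sep 23, 2025.
The postmortem is published: Sep 23, 2025 + 4 days = Sep 27, 2025.
Sep 9, 2025 falls between when the root cause is identified (Aug 20, 2025) and when the fix is deployed (Sep 14, 2025).

The root cause is identified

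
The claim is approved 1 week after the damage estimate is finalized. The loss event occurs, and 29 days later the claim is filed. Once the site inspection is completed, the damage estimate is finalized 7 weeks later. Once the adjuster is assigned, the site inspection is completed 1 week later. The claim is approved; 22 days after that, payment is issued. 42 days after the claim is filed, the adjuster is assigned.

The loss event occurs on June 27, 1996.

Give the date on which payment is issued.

The loss event occurs: Jun 27, 1996.
The claim is filed: Jun 27, 1996 + 29 days = Jul 26, 1996.
The adjuster is assigned: Jul 26, 1996 + 42 days = Sep 6, 1996.
The site inspection is completed: Sep 6, 1996 + 1 week = Sep 13, 1996.
The damage estimate is finalized: Sep 13, 1996 + 7 weeks = Nov 1, 1996.
The claim is approved: Nov 1, 1996 + 1 week = Nov 8, 1996.
Payment is issued: Nov 8, 1996 + 22 days = Nov 30, 1996.

November 30, 1996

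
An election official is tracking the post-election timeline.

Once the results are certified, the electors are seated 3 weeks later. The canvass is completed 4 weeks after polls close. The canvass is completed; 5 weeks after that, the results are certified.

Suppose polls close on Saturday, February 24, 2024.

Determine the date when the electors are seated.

Polls close: Feb 24, 2024.
The canvass is completed: Feb 24, 2024 + 4 weeks = Mar 23, 2024.
The results are certified: Mar 23, 2024 + 5 weeks = Apr 27, 2024.
The electors are seated: Apr 27, 2024 + 3 weeks = May 18, 2024.

Saturday, May 18, 2024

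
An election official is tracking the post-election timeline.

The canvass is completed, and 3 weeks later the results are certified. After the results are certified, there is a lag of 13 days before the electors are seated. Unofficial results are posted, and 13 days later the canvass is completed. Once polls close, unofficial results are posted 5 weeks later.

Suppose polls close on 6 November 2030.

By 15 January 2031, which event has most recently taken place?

The results are certified

Polls close: Nov 6, 2030.
Unofficial results are posted: Nov 6, 2030 + 5 weeks = Dec 11, 2030.
The canvass is completed: Dec 11, 2030 + 13 days = Dec 24, 2030.
The results are certified: Dec 24, 2030 + 3 weeks = Jan 14, 2031.
The electors are seated: Jan 14, 2031 + 13 days = Jan 27, 2031.
Jan 15, 2031 falls between when the results are certified (Jan 14, 2031) and when the electors are seated (Jan 27, 2031).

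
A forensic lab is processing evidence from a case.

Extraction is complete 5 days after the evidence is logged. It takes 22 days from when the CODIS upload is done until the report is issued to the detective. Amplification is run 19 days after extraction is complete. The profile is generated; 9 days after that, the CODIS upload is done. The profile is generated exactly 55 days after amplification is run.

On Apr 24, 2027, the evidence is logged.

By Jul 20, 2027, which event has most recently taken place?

The profile is generated

The evidence is logged: Apr 24, 2027.
Extraction is complete: Apr 24, 2027 + 5 days = Apr 29, 2027.
Amplification is run: Apr 29, 2027 + 19 days = May 18, 2027.
The profile is generated: May 18, 2027 + 55 days = Jul 12, 2027.
The CODIS upload is done: Jul 12, 2027 + 9 days = Jul 21, 2027.
The report is issued to the detective: Jul 21, 2027 + 22 days = Aug 12, 2027.
Jul 20, 2027 falls between when the profile is generated (Jul 12, 2027) and when the CODIS upload is done (Jul 21, 2027).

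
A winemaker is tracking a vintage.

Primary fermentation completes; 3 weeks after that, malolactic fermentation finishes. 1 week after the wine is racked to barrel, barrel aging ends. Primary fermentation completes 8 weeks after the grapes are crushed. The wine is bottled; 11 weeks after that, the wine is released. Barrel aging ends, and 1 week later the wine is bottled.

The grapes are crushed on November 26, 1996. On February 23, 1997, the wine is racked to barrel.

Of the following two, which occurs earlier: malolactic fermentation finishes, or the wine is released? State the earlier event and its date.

The grapes are crushed: Nov 26, 1996.
Primary fermentation completes: Nov 26, 1996 + 8 weeks = Jan 21, 1997.
Malolactic fermentation finishes: Jan 21, 1997 + 3 weeks = Feb 11, 1997.
The wine is racked to barrel: Feb 23, 1997.
Barrel aging ends: Feb 23, 1997 + 1 week = Mar 2, 1997.
The wine is bottled: Mar 2, 1997 + 1 week = Mar 9, 1997.
The wine is released: Mar 9, 1997 + 11 weeks = May 25, 1997.
Comparing: malolactic fermentation finishes on Feb 11, 1997 vs the wine is released on May 25, 1997. Earlier: malolactic fermentation finishes.

Malolactic fermentation finishes — February 11, 1997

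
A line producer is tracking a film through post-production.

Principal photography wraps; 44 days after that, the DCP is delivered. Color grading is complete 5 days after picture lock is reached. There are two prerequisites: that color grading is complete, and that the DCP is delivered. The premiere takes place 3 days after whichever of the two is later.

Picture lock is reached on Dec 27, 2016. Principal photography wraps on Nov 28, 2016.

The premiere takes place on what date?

Jan 14, 2017

Picture lock is reached: Dec 27, 2016.
Color grading is complete: Dec 27, 2016 + 5 days = Jan 1, 2017.
Principal photography wraps: Nov 28, 2016.
The DCP is delivered: Nov 28, 2016 + 44 days = Jan 11, 2017.
Both prerequisites met — color grading is complete (Jan 1, 2017), the DCP is delivered (Jan 11, 2017); the later is Jan 11, 2017.
The premiere takes place: Jan 11, 2017 + 3 days = Jan 14, 2017.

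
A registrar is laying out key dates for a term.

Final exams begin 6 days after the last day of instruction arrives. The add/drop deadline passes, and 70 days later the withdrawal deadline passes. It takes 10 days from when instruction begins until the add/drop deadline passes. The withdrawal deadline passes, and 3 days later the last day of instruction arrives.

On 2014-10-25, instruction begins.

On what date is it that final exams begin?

2015-01-22

Instruction begins: Oct 25, 2014.
The add/drop deadline passes: Oct 25, 2014 + 10 days = Nov 4, 2014.
The withdrawal deadline passes: Nov 4, 2014 + 70 days = Jan 13, 2015.
The last day of instruction arrives: Jan 13, 2015 + 3 days = Jan 16, 2015.
Final exams begin: Jan 16, 2015 + 6 days = Jan 22, 2015.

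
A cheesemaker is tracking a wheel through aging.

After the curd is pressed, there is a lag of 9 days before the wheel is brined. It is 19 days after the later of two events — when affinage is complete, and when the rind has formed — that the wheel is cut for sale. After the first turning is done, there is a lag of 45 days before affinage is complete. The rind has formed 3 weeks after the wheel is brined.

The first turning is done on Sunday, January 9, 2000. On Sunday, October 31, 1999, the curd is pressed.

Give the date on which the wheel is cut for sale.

Monday, March 13, 2000

The first turning is done: Jan 9, 2000.
Affinage is complete: Jan 9, 2000 + 45 days = Feb 23, 2000.
The curd is pressed: Oct 31, 1999.
The wheel is brined: Oct 31, 1999 + 9 days = Nov 9, 1999.
The rind has formed: Nov 9, 1999 + 3 weeks = Nov 30, 1999.
Both prerequisites met — affinage is complete (Feb 23, 2000), the rind has formed (Nov 30, 1999); the later is Feb 23, 2000.
The wheel is cut for sale: Feb 23, 2000 + 19 days = Mar 13, 2000.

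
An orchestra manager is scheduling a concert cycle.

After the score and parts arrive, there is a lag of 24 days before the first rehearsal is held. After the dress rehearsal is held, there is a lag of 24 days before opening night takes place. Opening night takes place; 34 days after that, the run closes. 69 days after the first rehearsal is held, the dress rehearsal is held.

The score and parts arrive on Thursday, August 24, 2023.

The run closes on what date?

The score and parts arrive: Aug 24, 2023.
The first rehearsal is held: Aug 24, 2023 + 24 days = Sep 17, 2023.
The dress rehearsal is held: Sep 17, 2023 + 69 days = Nov 25, 2023.
Opening night takes place: Nov 25, 2023 + 24 days = Dec 19, 2023.
The run closes: Dec 19, 2023 + 34 days = Jan 22, 2024.

Monday, January 22, 2024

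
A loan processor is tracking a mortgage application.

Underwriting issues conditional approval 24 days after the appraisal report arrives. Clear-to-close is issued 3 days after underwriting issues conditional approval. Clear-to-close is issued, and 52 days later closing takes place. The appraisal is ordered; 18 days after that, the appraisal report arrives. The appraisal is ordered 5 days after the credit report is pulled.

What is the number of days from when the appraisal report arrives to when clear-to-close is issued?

Causal path: the appraisal report arrives → underwriting issues conditional approval → clear-to-close is issued.
Total delay along the path: 24 + 3 = 27 days.

27 days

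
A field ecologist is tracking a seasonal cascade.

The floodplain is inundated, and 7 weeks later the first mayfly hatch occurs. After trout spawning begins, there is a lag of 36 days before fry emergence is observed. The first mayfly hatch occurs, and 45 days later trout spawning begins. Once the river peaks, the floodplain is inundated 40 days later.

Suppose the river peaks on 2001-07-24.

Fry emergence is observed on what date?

2002-01-10

The river peaks: Jul 24, 2001.
The floodplain is inundated: Jul 24, 2001 + 40 days = Sep 2, 2001.
The first mayfly hatch occurs: Sep 2, 2001 + 7 weeks = Oct 21, 2001.
Trout spawning begins: Oct 21, 2001 + 45 days = Dec 5, 2001.
Fry emergence is observed: Dec 5, 2001 + 36 days = Jan 10, 2002.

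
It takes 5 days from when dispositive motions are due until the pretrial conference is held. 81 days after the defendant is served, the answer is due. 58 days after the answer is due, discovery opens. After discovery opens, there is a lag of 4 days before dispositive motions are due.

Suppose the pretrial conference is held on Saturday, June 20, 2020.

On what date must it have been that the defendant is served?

The pretrial conference is held: Jun 20, 2020.
Dispositive motions are due: Jun 20, 2020 − 5 days = Jun 15, 2020.
Discovery opens: Jun 15, 2020 − 4 days = Jun 11, 2020.
The answer is due: Jun 11, 2020 − 58 days = Apr 14, 2020.
The defendant is served: Apr 14, 2020 − 81 days = Jan 24, 2020.

Friday, January 24, 2020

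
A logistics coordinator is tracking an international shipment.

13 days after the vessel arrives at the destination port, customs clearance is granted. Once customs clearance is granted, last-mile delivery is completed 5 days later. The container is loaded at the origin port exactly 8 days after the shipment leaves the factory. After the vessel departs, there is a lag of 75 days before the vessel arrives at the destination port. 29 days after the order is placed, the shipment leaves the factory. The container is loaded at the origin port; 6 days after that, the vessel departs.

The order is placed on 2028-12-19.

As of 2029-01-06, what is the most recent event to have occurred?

The order is placed

The order is placed: Dec 19, 2028.
The shipment leaves the factory: Dec 19, 2028 + 29 days = Jan 17, 2029.
The container is loaded at the origin port: Jan 17, 2029 + 8 days = Jan 25, 2029.
The vessel departs: Jan 25, 2029 + 6 days = Jan 31, 2029.
The vessel arrives at the destination port: Jan 31, 2029 + 75 days = Apr 16, 2029.
Customs clearance is granted: Apr 16, 2029 + 13 days = Apr 29, 2029.
Last-mile delivery is completed: Apr 29, 2029 + 5 days = May 4, 2029.
Jan 6, 2029 falls between when the order is placed (Dec 19, 2028) and when the shipment leaves the factory (Jan 17, 2029).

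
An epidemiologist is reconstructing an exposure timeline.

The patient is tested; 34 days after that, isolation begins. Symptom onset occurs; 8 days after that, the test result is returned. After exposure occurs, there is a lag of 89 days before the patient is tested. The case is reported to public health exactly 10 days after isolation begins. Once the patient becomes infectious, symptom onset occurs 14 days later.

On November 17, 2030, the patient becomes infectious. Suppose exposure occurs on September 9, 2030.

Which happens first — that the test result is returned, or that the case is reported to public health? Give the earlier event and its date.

The test result is returned — December 9, 2030

The patient becomes infectious: Nov 17, 2030.
Symptom onset occurs: Nov 17, 2030 + 14 days = Dec 1, 2030.
The test result is returned: Dec 1, 2030 + 8 days = Dec 9, 2030.
Exposure occurs: Sep 9, 2030.
The patient is tested: Sep 9, 2030 + 89 days = Dec 7, 2030.
Isolation begins: Dec 7, 2030 + 34 days = Jan 10, 2031.
The case is reported to public health: Jan 10, 2031 + 10 days = Jan 20, 2031.
Comparing: the test result is returned on Dec 9, 2030 vs the case is reported to public health on Jan 20, 2031. Earlier: the test result is returned.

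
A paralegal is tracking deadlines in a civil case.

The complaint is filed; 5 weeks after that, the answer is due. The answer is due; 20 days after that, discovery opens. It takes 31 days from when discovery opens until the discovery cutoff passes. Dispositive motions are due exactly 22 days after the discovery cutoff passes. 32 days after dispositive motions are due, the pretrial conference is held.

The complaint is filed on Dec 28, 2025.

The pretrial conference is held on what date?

The complaint is filed: Dec 28, 2025.
The answer is due: Dec 28, 2025 + 5 weeks = Feb 1, 2026.
Discovery opens: Feb 1, 2026 + 20 days = Feb 21, 2026.
The discovery cutoff passes: Feb 21, 2026 + 31 days = Mar 24, 2026.
Dispositive motions are due: Mar 24, 2026 + 22 days = Apr 15, 2026.
The pretrial conference is held: Apr 15, 2026 + 32 days = May 17, 2026.

May 17, 2026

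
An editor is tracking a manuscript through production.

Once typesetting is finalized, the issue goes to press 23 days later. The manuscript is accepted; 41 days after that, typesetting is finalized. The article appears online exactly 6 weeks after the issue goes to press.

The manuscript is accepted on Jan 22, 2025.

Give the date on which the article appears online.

May 8, 2025

The manuscript is accepted: Jan 22, 2025.
Typesetting is finalized: Jan 22, 2025 + 41 days = Mar 4, 2025.
The issue goes to press: Mar 4, 2025 + 23 days = Mar 27, 2025.
The article appears online: Mar 27, 2025 + 6 weeks = May 8, 2025.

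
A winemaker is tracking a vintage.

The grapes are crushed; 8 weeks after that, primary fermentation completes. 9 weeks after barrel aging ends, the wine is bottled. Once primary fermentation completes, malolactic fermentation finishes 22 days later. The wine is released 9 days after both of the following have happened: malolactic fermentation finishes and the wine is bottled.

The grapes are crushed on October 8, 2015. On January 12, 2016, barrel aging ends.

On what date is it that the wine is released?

March 24, 2016

The grapes are crushed: Oct 8, 2015.
Primary fermentation completes: Oct 8, 2015 + 8 weeks = Dec 3, 2015.
Malolactic fermentation finishes: Dec 3, 2015 + 22 days = Dec 25, 2015.
Barrel aging ends: Jan 12, 2016.
The wine is bottled: Jan 12, 2016 + 9 weeks = Mar 15, 2016.
Both prerequisites met — malolactic fermentation finishes (Dec 25, 2015), the wine is bottled (Mar 15, 2016); the later is Mar 15, 2016.
The wine is released: Mar 15, 2016 + 9 days = Mar 24, 2016.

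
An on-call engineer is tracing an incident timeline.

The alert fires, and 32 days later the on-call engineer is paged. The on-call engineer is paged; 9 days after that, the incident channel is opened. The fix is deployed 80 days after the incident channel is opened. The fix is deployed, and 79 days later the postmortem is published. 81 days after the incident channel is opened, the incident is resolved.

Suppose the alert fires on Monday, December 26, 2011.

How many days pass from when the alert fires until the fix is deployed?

121 days

Causal path: the alert fires → the on-call engineer is paged → the incident channel is opened → the fix is deployed.
Total delay along the path: 32 + 9 + 80 = 121 days.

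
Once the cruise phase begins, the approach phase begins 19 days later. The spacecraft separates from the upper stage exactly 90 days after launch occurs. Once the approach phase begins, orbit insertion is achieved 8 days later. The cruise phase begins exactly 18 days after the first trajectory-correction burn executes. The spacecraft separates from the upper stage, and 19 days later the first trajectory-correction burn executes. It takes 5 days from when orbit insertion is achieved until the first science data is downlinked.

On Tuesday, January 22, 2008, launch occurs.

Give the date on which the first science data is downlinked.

Launch occurs: Jan 22, 2008.
The spacecraft separates from the upper stage: Jan 22, 2008 + 90 days = Apr 21, 2008.
The first trajectory-correction burn executes: Apr 21, 2008 + 19 days = May 10, 2008.
The cruise phase begins: May 10, 2008 + 18 days = May 28, 2008.
The approach phase begins: May 28, 2008 + 19 days = Jun 16, 2008.
Orbit insertion is achieved: Jun 16, 2008 + 8 days = Jun 24, 2008.
The first science data is downlinked: Jun 24, 2008 + 5 days = Jun 29, 2008.

Sunday, June 29, 2008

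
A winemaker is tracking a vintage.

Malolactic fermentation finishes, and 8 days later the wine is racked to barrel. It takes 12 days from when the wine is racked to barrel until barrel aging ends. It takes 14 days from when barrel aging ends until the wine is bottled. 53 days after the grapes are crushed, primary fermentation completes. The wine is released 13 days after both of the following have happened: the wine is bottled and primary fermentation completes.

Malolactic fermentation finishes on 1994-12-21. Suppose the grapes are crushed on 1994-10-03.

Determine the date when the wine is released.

Malolactic fermentation finishes: Dec 21, 1994.
The wine is racked to barrel: Dec 21, 1994 + 8 days = Dec 29, 1994.
Barrel aging ends: Dec 29, 1994 + 12 days = Jan 10, 1995.
The wine is bottled: Jan 10, 1995 + 14 days = Jan 24, 1995.
The grapes are crushed: Oct 3, 1994.
Primary fermentation completes: Oct 3, 1994 + 53 days = Nov 25, 1994.
Both prerequisites met — the wine is bottled (Jan 24, 1995), primary fermentation completes (Nov 25, 1994); the later is Jan 24, 1995.
The wine is released: Jan 24, 1995 + 13 days = Feb 6, 1995.

1995-02-06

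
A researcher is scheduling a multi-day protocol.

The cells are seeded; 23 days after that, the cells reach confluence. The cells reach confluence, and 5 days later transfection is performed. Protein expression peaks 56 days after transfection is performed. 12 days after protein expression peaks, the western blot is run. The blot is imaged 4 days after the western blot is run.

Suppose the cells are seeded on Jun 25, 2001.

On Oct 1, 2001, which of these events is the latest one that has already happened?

The cells are seeded: Jun 25, 2001.
The cells reach confluence: Jun 25, 2001 + 23 days = Jul 18, 2001.
Transfection is performed: Jul 18, 2001 + 5 days = Jul 23, 2001.
Protein expression peaks: Jul 23, 2001 + 56 days = Sep 17, 2001.
The western blot is run: Sep 17, 2001 + 12 days = Sep 29, 2001.
The blot is imaged: Sep 29, 2001 + 4 days = Oct 3, 2001.
Oct 1, 2001 falls between when the western blot is run (Sep 29, 2001) and when the blot is imaged (Oct 3, 2001).

The western blot is run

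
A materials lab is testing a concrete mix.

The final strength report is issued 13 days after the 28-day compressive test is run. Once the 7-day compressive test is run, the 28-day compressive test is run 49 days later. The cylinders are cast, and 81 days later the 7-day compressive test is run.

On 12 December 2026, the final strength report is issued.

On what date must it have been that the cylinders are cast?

The final strength report is issued: Dec 12, 2026.
The 28-day compressive test is run: Dec 12, 2026 − 13 days = Nov 29, 2026.
The 7-day compressive test is run: Nov 29, 2026 − 49 days = Oct 11, 2026.
The cylinders are cast: Oct 11, 2026 − 81 days = Jul 22, 2026.

22 July 2026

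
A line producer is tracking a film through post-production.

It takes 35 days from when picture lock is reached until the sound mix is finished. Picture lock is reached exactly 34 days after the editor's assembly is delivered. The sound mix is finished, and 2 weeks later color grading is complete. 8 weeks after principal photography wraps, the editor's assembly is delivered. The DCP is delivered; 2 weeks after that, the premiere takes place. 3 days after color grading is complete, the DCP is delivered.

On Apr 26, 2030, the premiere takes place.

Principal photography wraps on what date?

The premiere takes place: Apr 26, 2030.
The DCP is delivered: Apr 26, 2030 − 2 weeks = Apr 12, 2030.
Color grading is complete: Apr 12, 2030 − 3 days = Apr 9, 2030.
The sound mix is finished: Apr 9, 2030 − 2 weeks = Mar 26, 2030.
Picture lock is reached: Mar 26, 2030 − 35 days = Feb 19, 2030.
The editor's assembly is delivered: Feb 19, 2030 − 34 days = Jan 16, 2030.
Principal photography wraps: Jan 16, 2030 − 8 weeks = Nov 21, 2029.

Nov 21, 2029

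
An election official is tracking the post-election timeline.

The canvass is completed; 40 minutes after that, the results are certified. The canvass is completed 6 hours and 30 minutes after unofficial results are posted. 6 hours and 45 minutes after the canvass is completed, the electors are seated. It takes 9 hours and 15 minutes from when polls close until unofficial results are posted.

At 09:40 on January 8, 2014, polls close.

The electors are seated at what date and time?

Polls close: 09:40 Jan 8, 2014.
Unofficial results are posted: 09:40 Jan 8, 2014 + 9h15m = 18:55 Jan 8, 2014.
The canvass is completed: 18:55 Jan 8, 2014 + 6h30m = 01:25 Jan 9, 2014.
The electors are seated: 01:25 Jan 9, 2014 + 6h45m = 08:10 Jan 9, 2014.

08:10 on January 9, 2014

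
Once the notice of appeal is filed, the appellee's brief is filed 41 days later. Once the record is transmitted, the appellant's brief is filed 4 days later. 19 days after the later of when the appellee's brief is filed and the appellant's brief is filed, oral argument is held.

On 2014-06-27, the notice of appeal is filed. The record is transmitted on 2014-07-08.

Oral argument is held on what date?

The notice of appeal is filed: Jun 27, 2014.
The appellee's brief is filed: Jun 27, 2014 + 41 days = Aug 7, 2014.
The record is transmitted: Jul 8, 2014.
The appellant's brief is filed: Jul 8, 2014 + 4 days = Jul 12, 2014.
Both prerequisites met — the appellee's brief is filed (Aug 7, 2014), the appellant's brief is filed (Jul 12, 2014); the later is Aug 7, 2014.
Oral argument is held: Aug 7, 2014 + 19 days = Aug 26, 2014.

2014-08-26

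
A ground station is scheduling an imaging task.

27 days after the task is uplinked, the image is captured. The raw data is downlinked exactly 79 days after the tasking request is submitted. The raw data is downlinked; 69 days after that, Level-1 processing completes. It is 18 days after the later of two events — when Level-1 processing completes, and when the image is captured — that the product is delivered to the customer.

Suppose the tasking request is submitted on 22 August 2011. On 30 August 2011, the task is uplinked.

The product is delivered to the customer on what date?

The tasking request is submitted: Aug 22, 2011.
The raw data is downlinked: Aug 22, 2011 + 79 days = Nov 9, 2011.
Level-1 processing completes: Nov 9, 2011 + 69 days = Jan 17, 2012.
The task is uplinked: Aug 30, 2011.
The image is captured: Aug 30, 2011 + 27 days = Sep 26, 2011.
Both prerequisites met — Level-1 processing completes (Jan 17, 2012), the image is captured (Sep 26, 2011); the later is Jan 17, 2012.
The product is delivered to the customer: Jan 17, 2012 + 18 days = Feb 4, 2012.

4 February 2012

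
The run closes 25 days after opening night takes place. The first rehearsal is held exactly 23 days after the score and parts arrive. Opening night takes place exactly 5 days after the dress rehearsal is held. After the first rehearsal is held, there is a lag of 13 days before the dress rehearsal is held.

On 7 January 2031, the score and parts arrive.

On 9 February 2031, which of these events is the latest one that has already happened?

The first rehearsal is held

The score and parts arrive: Jan 7, 2031.
The first rehearsal is held: Jan 7, 2031 + 23 days = Jan 30, 2031.
The dress rehearsal is held: Jan 30, 2031 + 13 days = Feb 12, 2031.
Opening night takes place: Feb 12, 2031 + 5 days = Feb 17, 2031.
The run closes: Feb 17, 2031 + 25 days = Mar 14, 2031.
Feb 9, 2031 falls between when the first rehearsal is held (Jan 30, 2031) and when the dress rehearsal is held (Feb 12, 2031).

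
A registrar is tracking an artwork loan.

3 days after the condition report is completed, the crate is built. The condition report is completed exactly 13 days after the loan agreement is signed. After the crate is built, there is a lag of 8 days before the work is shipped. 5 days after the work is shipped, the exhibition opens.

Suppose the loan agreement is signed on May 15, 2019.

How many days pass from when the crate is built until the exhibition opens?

13 days

Causal path: the crate is built → the work is shipped → the exhibition opens.
Total delay along the path: 8 + 5 = 13 days.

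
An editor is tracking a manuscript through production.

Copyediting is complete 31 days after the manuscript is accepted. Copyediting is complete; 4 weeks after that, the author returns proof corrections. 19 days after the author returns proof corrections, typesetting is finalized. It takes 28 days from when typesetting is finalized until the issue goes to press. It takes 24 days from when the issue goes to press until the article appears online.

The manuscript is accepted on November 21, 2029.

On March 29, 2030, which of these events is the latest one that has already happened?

The manuscript is accepted: Nov 21, 2029.
Copyediting is complete: Nov 21, 2029 + 31 days = Dec 22, 2029.
The author returns proof corrections: Dec 22, 2029 + 4 weeks = Jan 19, 2030.
Typesetting is finalized: Jan 19, 2030 + 19 days = Feb 7, 2030.
The issue goes to press: Feb 7, 2030 + 28 days = Mar 7, 2030.
The article appears online: Mar 7, 2030 + 24 days = Mar 31, 2030.
Mar 29, 2030 falls between when the issue goes to press (Mar 7, 2030) and when the article appears online (Mar 31, 2030).

The issue goes to press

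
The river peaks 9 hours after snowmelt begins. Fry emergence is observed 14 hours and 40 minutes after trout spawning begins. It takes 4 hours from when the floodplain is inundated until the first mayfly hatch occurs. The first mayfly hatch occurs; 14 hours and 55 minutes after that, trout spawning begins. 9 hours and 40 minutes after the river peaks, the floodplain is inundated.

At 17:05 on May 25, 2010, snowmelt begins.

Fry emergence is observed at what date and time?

21:20 on May 27, 2010

Snowmelt begins: 17:05 May 25, 2010.
The river peaks: 17:05 May 25, 2010 + 9h = 02:05 May 26, 2010.
The floodplain is inundated: 02:05 May 26, 2010 + 9h40m = 11:45 May 26, 2010.
The first mayfly hatch occurs: 11:45 May 26, 2010 + 4h = 15:45 May 26, 2010.
Trout spawning begins: 15:45 May 26, 2010 + 14h55m = 06:40 May 27, 2010.
Fry emergence is observed: 06:40 May 27, 2010 + 14h40m = 21:20 May 27, 2010.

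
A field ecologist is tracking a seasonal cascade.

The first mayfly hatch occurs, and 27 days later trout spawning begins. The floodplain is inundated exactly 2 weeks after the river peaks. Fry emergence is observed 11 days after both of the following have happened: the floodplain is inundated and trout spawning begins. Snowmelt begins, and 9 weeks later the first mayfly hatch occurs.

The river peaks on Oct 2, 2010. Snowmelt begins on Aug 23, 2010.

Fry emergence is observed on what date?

The river peaks: Oct 2, 2010.
The floodplain is inundated: Oct 2, 2010 + 2 weeks = Oct 16, 2010.
Snowmelt begins: Aug 23, 2010.
The first mayfly hatch occurs: Aug 23, 2010 + 9 weeks = Oct 25, 2010.
Trout spawning begins: Oct 25, 2010 + 27 days = Nov 21, 2010.
Both prerequisites met — the floodplain is inundated (Oct 16, 2010), trout spawning begins (Nov 21, 2010); the later is Nov 21, 2010.
Fry emergence is observed: Nov 21, 2010 + 11 days = Dec 2, 2010.

Dec 2, 2010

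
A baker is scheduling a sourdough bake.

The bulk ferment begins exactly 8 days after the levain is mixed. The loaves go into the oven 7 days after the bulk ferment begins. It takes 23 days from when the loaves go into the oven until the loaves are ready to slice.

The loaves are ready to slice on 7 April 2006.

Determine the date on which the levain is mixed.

The loaves are ready to slice: Apr 7, 2006.
The loaves go into the oven: Apr 7, 2006 − 23 days = Mar 15, 2006.
The bulk ferment begins: Mar 15, 2006 − 7 days = Mar 8, 2006.
The levain is mixed: Mar 8, 2006 − 8 days = Feb 28, 2006.

28 February 2006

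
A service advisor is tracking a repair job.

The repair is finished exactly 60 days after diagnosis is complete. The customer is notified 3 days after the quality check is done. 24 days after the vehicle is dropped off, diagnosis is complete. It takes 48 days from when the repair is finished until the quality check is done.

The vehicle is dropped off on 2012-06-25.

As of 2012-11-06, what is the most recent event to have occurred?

The vehicle is dropped off: Jun 25, 2012.
Diagnosis is complete: Jun 25, 2012 + 24 days = Jul 19, 2012.
The repair is finished: Jul 19, 2012 + 60 days = Sep 17, 2012.
The quality check is done: Sep 17, 2012 + 48 days = Nov 4, 2012.
The customer is notified: Nov 4, 2012 + 3 days = Nov 7, 2012.
Nov 6, 2012 falls between when the quality check is done (Nov 4, 2012) and when the customer is notified (Nov 7, 2012).

The quality check is done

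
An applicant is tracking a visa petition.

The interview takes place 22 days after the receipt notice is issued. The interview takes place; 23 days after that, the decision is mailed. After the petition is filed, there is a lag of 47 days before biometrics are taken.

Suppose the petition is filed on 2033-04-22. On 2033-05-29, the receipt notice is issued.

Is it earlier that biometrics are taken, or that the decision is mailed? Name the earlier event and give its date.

The petition is filed: Apr 22, 2033.
Biometrics are taken: Apr 22, 2033 + 47 days = Jun 8, 2033.
The receipt notice is issued: May 29, 2033.
The interview takes place: May 29, 2033 + 22 days = Jun 20, 2033.
The decision is mailed: Jun 20, 2033 + 23 days = Jul 13, 2033.
Comparing: biometrics are taken on Jun 8, 2033 vs the decision is mailed on Jul 13, 2033. Earlier: biometrics are taken.

Biometrics are taken — 2033-06-08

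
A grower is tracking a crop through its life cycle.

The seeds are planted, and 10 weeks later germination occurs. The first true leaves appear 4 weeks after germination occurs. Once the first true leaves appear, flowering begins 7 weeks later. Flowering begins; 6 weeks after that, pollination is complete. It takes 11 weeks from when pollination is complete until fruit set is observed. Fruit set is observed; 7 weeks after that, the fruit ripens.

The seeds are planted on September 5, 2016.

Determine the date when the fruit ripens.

The seeds are planted: Sep 5, 2016.
Germination occurs: Sep 5, 2016 + 10 weeks = Nov 14, 2016.
The first true leaves appear: Nov 14, 2016 + 4 weeks = Dec 12, 2016.
Flowering begins: Dec 12, 2016 + 7 weeks = Jan 30, 2017.
Pollination is complete: Jan 30, 2017 + 6 weeks = Mar 13, 2017.
Fruit set is observed: Mar 13, 2017 + 11 weeks = May 29, 2017.
The fruit ripens: May 29, 2017 + 7 weeks = Jul 17, 2017.

July 17, 2017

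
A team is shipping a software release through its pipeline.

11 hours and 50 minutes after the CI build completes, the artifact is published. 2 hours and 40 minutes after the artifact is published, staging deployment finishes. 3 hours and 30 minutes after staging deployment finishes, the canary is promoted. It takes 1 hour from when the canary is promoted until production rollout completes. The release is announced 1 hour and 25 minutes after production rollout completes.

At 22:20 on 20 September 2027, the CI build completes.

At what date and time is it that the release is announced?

18:45 on 21 September 2027

The CI build completes: 22:20 Sep 20, 2027.
The artifact is published: 22:20 Sep 20, 2027 + 11h50m = 10:10 Sep 21, 2027.
Staging deployment finishes: 10:10 Sep 21, 2027 + 2h40m = 12:50 Sep 21, 2027.
The canary is promoted: 12:50 Sep 21, 2027 + 3h30m = 16:20 Sep 21, 2027.
Production rollout completes: 16:20 Sep 21, 2027 + 1h = 17:20 Sep 21, 2027.
The release is announced: 17:20 Sep 21, 2027 + 1h25m = 18:45 Sep 21, 2027.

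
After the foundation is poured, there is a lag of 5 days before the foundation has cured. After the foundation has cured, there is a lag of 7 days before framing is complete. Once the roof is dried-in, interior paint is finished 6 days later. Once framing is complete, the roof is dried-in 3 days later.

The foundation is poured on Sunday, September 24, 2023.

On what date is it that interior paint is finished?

The foundation is poured: Sep 24, 2023.
The foundation has cured: Sep 24, 2023 + 5 days = Sep 29, 2023.
Framing is complete: Sep 29, 2023 + 7 days = Oct 6, 2023.
The roof is dried-in: Oct 6, 2023 + 3 days = Oct 9, 2023.
Interior paint is finished: Oct 9, 2023 + 6 days = Oct 15, 2023.

Sunday, October 15, 2023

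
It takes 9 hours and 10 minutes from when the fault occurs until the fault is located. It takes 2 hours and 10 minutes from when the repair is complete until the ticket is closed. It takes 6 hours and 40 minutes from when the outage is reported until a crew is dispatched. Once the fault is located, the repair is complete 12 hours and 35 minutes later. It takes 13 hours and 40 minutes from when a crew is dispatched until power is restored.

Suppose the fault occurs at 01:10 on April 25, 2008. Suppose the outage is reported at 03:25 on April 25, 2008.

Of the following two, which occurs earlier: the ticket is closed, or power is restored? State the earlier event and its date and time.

The fault occurs: 01:10 Apr 25, 2008.
The fault is located: 01:10 Apr 25, 2008 + 9h10m = 10:20 Apr 25, 2008.
The repair is complete: 10:20 Apr 25, 2008 + 12h35m = 22:55 Apr 25, 2008.
The ticket is closed: 22:55 Apr 25, 2008 + 2h10m = 01:05 Apr 26, 2008.
The outage is reported: 03:25 Apr 25, 2008.
A crew is dispatched: 03:25 Apr 25, 2008 + 6h40m = 10:05 Apr 25, 2008.
Power is restored: 10:05 Apr 25, 2008 + 13h40m = 23:45 Apr 25, 2008.
Comparing: the ticket is closed at 01:05 Apr 26, 2008 vs power is restored at 23:45 Apr 25, 2008. Earlier: power is restored.

Power is restored — 23:45 on April 25, 2008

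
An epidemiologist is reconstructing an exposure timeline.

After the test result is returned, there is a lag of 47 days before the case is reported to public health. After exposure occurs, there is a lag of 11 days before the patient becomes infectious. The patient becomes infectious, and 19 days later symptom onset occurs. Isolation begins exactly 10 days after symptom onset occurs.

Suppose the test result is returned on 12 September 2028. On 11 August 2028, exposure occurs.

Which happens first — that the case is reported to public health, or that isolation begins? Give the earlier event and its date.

The test result is returned: Sep 12, 2028.
The case is reported to public health: Sep 12, 2028 + 47 days = Oct 29, 2028.
Exposure occurs: Aug 11, 2028.
The patient becomes infectious: Aug 11, 2028 + 11 days = Aug 22, 2028.
Symptom onset occurs: Aug 22, 2028 + 19 days = Sep 10, 2028.
Isolation begins: Sep 10, 2028 + 10 days = Sep 20, 2028.
Comparing: the case is reported to public health on Oct 29, 2028 vs isolation begins on Sep 20, 2028. Earlier: isolation begins.

Isolation begins — 20 September 2028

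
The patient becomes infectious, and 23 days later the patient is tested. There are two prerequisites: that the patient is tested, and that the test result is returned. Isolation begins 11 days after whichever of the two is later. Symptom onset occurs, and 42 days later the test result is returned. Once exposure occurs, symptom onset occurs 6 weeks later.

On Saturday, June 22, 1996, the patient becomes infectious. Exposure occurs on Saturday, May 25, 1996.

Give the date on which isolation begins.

The patient becomes infectious: Jun 22, 1996.
The patient is tested: Jun 22, 1996 + 23 days = Jul 15, 1996.
Exposure occurs: May 25, 1996.
Symptom onset occurs: May 25, 1996 + 6 weeks = Jul 6, 1996.
The test result is returned: Jul 6, 1996 + 42 days = Aug 17, 1996.
Both prerequisites met — the patient is tested (Jul 15, 1996), the test result is returned (Aug 17, 1996); the later is Aug 17, 1996.
Isolation begins: Aug 17, 1996 + 11 days = Aug 28, 1996.

Wednesday, August 28, 1996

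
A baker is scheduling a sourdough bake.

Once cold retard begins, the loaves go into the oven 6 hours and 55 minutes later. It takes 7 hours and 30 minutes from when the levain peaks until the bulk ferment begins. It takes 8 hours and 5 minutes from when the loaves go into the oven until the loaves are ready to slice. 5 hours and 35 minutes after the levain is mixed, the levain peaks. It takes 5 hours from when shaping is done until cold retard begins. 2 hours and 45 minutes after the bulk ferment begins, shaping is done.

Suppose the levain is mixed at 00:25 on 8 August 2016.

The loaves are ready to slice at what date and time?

12:15 on 9 August 2016

The levain is mixed: 00:25 Aug 8, 2016.
The levain peaks: 00:25 Aug 8, 2016 + 5h35m = 06:00 Aug 8, 2016.
The bulk ferment begins: 06:00 Aug 8, 2016 + 7h30m = 13:30 Aug 8, 2016.
Shaping is done: 13:30 Aug 8, 2016 + 2h45m = 16:15 Aug 8, 2016.
Cold retard begins: 16:15 Aug 8, 2016 + 5h = 21:15 Aug 8, 2016.
The loaves go into the oven: 21:15 Aug 8, 2016 + 6h55m = 04:10 Aug 9, 2016.
The loaves are ready to slice: 04:10 Aug 9, 2016 + 8h05m = 12:15 Aug 9, 2016.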